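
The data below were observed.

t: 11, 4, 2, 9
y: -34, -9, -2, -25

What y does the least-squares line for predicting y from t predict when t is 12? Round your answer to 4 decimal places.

n = 4, Σx = 26, Σy = -70, Σxy = -639, Σx² = 222
Sxx = Σx² − (Σx)²/n = 222 − 169 = 53
Sxy = Σxy − (Σx)(Σy)/n = -639 − (-455) = -184
b = Sxy/Sxx = -184/53 = -3.471698
a = ȳ − b·x̄ = -17.5 − (-3.471698)·6.5 = 5.066038
ŷ(12) = a + b·12 = 5.066038 + (-3.471698)·12 = -36.594340

-36.5943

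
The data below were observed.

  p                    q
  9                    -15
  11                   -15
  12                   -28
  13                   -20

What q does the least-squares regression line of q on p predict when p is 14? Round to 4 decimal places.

-25.3143

n = 4, Σx = 45, Σy = -78, Σxy = -896, Σx² = 515
Sxx = Σx² − (Σx)²/n = 515 − 506.25 = 8.75
Sxy = Σxy − (Σx)(Σy)/n = -896 − (-877.5) = -18.5
b = Sxy/Sxx = -18.5/8.75 = -2.114286
a = ȳ − b·x̄ = -19.5 − (-2.114286)·11.25 = 4.285714
ŷ(14) = a + b·14 = 4.285714 + (-2.114286)·14 = -25.314286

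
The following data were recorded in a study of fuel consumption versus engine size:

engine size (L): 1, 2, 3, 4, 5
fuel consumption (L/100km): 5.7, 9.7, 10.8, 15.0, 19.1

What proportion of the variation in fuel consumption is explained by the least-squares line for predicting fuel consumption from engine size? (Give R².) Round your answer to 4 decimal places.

n = 5, Σx = 15, Σy = 60.3, Σxy = 213, Σx² = 55, Σy² = 833.03
Sxx = Σx² − (Σx)²/n = 55 − 45 = 10
Sxy = Σxy − (Σx)(Σy)/n = 213 − 180.9 = 32.1
Syy = Σy² − (Σy)²/n = 833.03 − 727.218 = 105.812
R² = Sxy²/(Sxx·Syy) = (32.1)²/(10·105.812) = 0.973812

0.9738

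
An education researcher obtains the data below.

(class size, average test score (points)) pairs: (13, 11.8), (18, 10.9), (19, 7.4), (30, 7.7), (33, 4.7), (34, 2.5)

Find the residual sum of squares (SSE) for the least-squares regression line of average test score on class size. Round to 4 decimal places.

n = 6, Σx = 147, Σy = 45, Σxy = 961.3, Σx² = 3999, Σy² = 400.44
Sxx = Σx² − (Σx)²/n = 3999 − 3601.5 = 397.5
Sxy = Σxy − (Σx)(Σy)/n = 961.3 − 1102.5 = -141.2
Syy = Σy² − (Σy)²/n = 400.44 − 337.5 = 62.94
b = Sxy/Sxx = -141.2/397.5 = -0.355220
SSE = Syy − b·Sxy = 62.94 − (-0.355220)·(-141.2) = 12.782918

12.7829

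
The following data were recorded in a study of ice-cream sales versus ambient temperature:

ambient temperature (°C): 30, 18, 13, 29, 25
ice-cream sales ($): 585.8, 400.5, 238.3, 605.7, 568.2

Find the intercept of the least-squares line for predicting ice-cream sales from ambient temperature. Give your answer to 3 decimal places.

-2.408

n = 5, Σx = 115, Σy = 2398.5, Σxy = 59651.2, Σx² = 2859
Sxx = Σx² − (Σx)²/n = 2859 − 2645 = 214
Sxy = Σxy − (Σx)(Σy)/n = 59651.2 − 55165.5 = 4485.7
b = Sxy/Sxx = 4485.7/214 = 20.961215
a = ȳ − b·x̄ = 479.7 − 20.961215·23 = -2.407944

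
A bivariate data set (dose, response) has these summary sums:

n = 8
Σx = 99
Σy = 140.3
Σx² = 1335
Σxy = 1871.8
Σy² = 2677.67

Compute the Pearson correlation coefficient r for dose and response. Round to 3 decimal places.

0.878

Sxx = Σx² − (Σx)²/n = 1335 − 1225.125 = 109.875
Sxy = Σxy − (Σx)(Σy)/n = 1871.8 − 1736.2125 = 135.5875
Syy = Σy² − (Σy)²/n = 2677.67 − 2460.51125 = 217.15875
r = Sxy/√(Sxx·Syy) = 135.5875/√(23860.317656) = 135.5875/154.467853 = 0.877772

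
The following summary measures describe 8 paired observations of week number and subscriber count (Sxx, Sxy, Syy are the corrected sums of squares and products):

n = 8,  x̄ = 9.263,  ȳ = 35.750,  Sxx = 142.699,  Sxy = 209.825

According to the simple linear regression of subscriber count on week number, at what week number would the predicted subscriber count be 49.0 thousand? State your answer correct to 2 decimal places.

b = Sxy/Sxx = 209.825/142.699 = 1.470403
a = ȳ − b·x̄ = 35.75 − 1.470403·9.263 = 22.129659
Set a + b·x = 49.0: x = (49.0 − 22.129659) / 1.470403 = 18.274137

18.27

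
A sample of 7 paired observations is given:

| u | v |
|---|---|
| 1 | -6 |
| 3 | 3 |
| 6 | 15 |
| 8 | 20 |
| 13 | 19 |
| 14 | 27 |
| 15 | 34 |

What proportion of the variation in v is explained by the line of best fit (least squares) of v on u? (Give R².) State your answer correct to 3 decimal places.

0.878

n = 7, Σx = 60, Σy = 112, Σxy = 1388, Σx² = 700, Σy² = 2916
Sxx = Σx² − (Σx)²/n = 700 − 514.285714 = 185.714286
Sxy = Σxy − (Σx)(Σy)/n = 1388 − 960 = 428
Syy = Σy² − (Σy)²/n = 2916 − 1792 = 1124
R² = Sxy²/(Sxx·Syy) = (428)²/(185.714286·1124) = 0.877558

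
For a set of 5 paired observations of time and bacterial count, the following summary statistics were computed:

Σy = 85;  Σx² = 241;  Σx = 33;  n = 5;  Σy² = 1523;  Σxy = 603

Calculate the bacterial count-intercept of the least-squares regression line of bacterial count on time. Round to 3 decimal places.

5.052

Sxx = Σx² − (Σx)²/n = 241 − 217.8 = 23.2
Sxy = Σxy − (Σx)(Σy)/n = 603 − 561 = 42
b = Sxy/Sxx = 42/23.2 = 1.810345
a = ȳ − b·x̄ = 17 − 1.810345·6.6 = 5.051724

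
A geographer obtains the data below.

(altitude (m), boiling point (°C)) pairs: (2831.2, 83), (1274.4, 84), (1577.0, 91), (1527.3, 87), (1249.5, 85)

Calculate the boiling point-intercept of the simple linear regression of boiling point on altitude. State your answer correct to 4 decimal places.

n = 5, Σx = 8459.4, Σy = 430, Σxy = 724628.8, Σx² = 16020613.34
Sxx = Σx² − (Σx)²/n = 16020613.34 − 14312289.672 = 1708323.668
Sxy = Σxy − (Σx)(Σy)/n = 724628.8 − 727508.4 = -2879.6
b = Sxy/Sxx = -2879.6/1708323.668 = -0.001686
a = ȳ − b·x̄ = 86 − (-0.001686)·1691.88 = 88.851882

88.8519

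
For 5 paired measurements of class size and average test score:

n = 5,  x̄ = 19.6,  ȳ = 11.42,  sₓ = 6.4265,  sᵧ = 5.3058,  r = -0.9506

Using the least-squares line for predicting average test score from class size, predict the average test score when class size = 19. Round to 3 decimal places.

b = r · sᵧ/sₓ = -0.9506 · 5.3058/6.4265 = -0.784827
a = ȳ − b·x̄ = 11.42 − (-0.784827)·19.6 = 26.802618
ŷ(19) = a + b·19 = 26.802618 + (-0.784827)·19 = 11.890896

11.891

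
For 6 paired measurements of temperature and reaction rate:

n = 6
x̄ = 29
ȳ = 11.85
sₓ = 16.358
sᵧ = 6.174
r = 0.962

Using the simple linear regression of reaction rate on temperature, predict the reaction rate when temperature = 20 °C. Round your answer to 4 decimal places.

8.5822

b = r · sᵧ/sₓ = 0.962 · 6.174/16.358 = 0.363088
a = ȳ − b·x̄ = 11.85 − 0.363088·29 = 1.320458
ŷ(20) = a + b·20 = 1.320458 + 0.363088·20 = 8.582211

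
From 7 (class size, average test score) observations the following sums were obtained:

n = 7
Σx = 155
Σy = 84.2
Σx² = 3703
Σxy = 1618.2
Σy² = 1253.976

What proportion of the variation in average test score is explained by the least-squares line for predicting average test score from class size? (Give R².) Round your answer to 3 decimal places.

Sxx = Σx² − (Σx)²/n = 3703 − 3432.142857 = 270.857143
Sxy = Σxy − (Σx)(Σy)/n = 1618.2 − 1864.428571 = -246.228571
Syy = Σy² − (Σy)²/n = 1253.976 − 1012.805714 = 241.170286
R² = Sxy²/(Sxx·Syy) = (-246.228571)²/(270.857143·241.170286) = 0.928139

0.928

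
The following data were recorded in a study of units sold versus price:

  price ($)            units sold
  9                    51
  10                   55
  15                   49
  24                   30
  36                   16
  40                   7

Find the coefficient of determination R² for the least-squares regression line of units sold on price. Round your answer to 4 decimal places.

n = 6, Σx = 134, Σy = 208, Σxy = 3320, Σx² = 3878, Σy² = 9232
Sxx = Σx² − (Σx)²/n = 3878 − 2992.666667 = 885.333333
Sxy = Σxy − (Σx)(Σy)/n = 3320 − 4645.333333 = -1325.333333
Syy = Σy² − (Σy)²/n = 9232 − 7210.666667 = 2021.333333
R² = Sxy²/(Sxx·Syy) = (-1325.333333)²/(885.333333·2021.333333) = 0.981534

0.9815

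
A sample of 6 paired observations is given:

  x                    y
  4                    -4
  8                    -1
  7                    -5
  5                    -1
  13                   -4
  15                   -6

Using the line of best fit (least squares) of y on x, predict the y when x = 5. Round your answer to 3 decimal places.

n = 6, Σx = 52, Σy = -21, Σxy = -206, Σx² = 548
Sxx = Σx² − (Σx)²/n = 548 − 450.666667 = 97.333333
Sxy = Σxy − (Σx)(Σy)/n = -206 − (-182) = -24
b = Sxy/Sxx = -24/97.333333 = -0.246575
a = ȳ − b·x̄ = -3.5 − (-0.246575)·8.666667 = -1.363014
ŷ(5) = a + b·5 = -1.363014 + (-0.246575)·5 = -2.595890

-2.596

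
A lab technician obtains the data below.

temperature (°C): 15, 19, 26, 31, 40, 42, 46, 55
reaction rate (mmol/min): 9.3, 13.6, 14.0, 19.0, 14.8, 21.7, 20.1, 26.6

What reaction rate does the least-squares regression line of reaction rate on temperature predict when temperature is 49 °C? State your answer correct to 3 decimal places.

22.632

n = 8, Σx = 274, Σy = 139.1, Σxy = 5241.9, Σx² = 10728
Sxx = Σx² − (Σx)²/n = 10728 − 9384.5 = 1343.5
Sxy = Σxy − (Σx)(Σy)/n = 5241.9 − 4764.175 = 477.725
b = Sxy/Sxx = 477.725/1343.5 = 0.355582
a = ȳ − b·x̄ = 17.3875 − 0.355582·34.25 = 5.208802
ŷ(49) = a + b·49 = 5.208802 + 0.355582·49 = 22.632341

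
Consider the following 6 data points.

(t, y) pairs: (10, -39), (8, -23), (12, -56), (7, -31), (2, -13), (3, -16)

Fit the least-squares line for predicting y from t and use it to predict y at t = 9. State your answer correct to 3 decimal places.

n = 6, Σx = 42, Σy = -178, Σxy = -1537, Σx² = 370
Sxx = Σx² − (Σx)²/n = 370 − 294 = 76
Sxy = Σxy − (Σx)(Σy)/n = -1537 − (-1246) = -291
b = Sxy/Sxx = -291/76 = -3.828947
a = ȳ − b·x̄ = -29.666667 − (-3.828947)·7 = -2.864035
ŷ(9) = a + b·9 = -2.864035 + (-3.828947)·9 = -37.324561

-37.325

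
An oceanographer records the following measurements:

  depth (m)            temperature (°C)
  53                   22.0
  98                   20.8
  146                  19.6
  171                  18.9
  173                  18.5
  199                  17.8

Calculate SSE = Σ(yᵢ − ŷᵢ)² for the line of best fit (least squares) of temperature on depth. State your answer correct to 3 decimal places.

0.109

n = 6, Σx = 840, Σy = 117.6, Σxy = 16040.6, Σx² = 132500, Σy² = 2317.1
Sxx = Σx² − (Σx)²/n = 132500 − 117600 = 14900
Sxy = Σxy − (Σx)(Σy)/n = 16040.6 − 16464 = -423.4
Syy = Σy² − (Σy)²/n = 2317.1 − 2304.96 = 12.14
b = Sxy/Sxx = -423.4/14900 = -0.028416
SSE = Syy − b·Sxy = 12.14 − (-0.028416)·(-423.4) = 0.108620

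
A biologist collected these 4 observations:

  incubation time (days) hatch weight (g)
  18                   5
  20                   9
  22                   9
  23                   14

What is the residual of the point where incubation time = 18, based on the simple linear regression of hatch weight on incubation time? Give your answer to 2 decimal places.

-0.10

n = 4, Σx = 83, Σy = 37, Σxy = 790, Σx² = 1737
Sxx = Σx² − (Σx)²/n = 1737 − 1722.25 = 14.75
Sxy = Σxy − (Σx)(Σy)/n = 790 − 767.75 = 22.25
b = Sxy/Sxx = 22.25/14.75 = 1.508475
a = ȳ − b·x̄ = 9.25 − 1.508475·20.75 = -22.050847
ŷ(18) = -22.050847 + 1.508475·18 = 5.101695
residual = y − ŷ = 5 − 5.101695 = -0.101695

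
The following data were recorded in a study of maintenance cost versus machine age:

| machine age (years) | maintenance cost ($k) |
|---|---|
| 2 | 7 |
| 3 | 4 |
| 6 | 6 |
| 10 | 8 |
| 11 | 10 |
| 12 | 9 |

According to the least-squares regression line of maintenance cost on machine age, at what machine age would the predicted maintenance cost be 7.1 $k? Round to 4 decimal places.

n = 6, Σx = 44, Σy = 44, Σxy = 360, Σx² = 414
Sxx = Σx² − (Σx)²/n = 414 − 322.666667 = 91.333333
Sxy = Σxy − (Σx)(Σy)/n = 360 − 322.666667 = 37.333333
b = Sxy/Sxx = 37.333333/91.333333 = 0.408759
a = ȳ − b·x̄ = 7.333333 − 0.408759·7.333333 = 4.335766
Set a + b·x = 7.1: x = (7.1 − 4.335766) / 0.408759 = 6.7625

6.7625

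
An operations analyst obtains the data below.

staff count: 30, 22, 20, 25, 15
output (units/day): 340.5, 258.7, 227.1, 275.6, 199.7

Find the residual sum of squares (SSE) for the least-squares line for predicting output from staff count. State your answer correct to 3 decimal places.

358.421

n = 5, Σx = 112, Σy = 1301.6, Σxy = 30333.9, Σx² = 2634, Σy² = 350275.8
Sxx = Σx² − (Σx)²/n = 2634 − 2508.8 = 125.2
Sxy = Σxy − (Σx)(Σy)/n = 30333.9 − 29155.84 = 1178.06
Syy = Σy² − (Σy)²/n = 350275.8 − 338832.512 = 11443.288
b = Sxy/Sxx = 1178.06/125.2 = 9.409425
SSE = Syy − b·Sxy = 11443.288 − 9.409425·1178.06 = 358.420879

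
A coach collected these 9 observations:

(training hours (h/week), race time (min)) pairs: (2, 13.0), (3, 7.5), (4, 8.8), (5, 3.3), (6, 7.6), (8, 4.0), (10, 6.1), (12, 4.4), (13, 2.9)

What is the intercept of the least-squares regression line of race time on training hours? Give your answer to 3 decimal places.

10.506

n = 9, Σx = 63, Σy = 57.6, Σxy = 329.3, Σx² = 567
Sxx = Σx² − (Σx)²/n = 567 − 441 = 126
Sxy = Σxy − (Σx)(Σy)/n = 329.3 − 403.2 = -73.9
b = Sxy/Sxx = -73.9/126 = -0.586508
a = ȳ − b·x̄ = 6.4 − (-0.586508)·7 = 10.505556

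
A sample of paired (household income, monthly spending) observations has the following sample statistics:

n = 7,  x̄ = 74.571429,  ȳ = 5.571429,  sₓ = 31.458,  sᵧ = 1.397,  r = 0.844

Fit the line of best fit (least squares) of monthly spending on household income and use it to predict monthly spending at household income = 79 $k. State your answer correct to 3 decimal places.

5.737

b = r · sᵧ/sₓ = 0.844 · 1.397/31.458 = 0.037481
a = ȳ − b·x̄ = 5.571429 − 0.037481·74.571429 = 2.776439
ŷ(79) = a + b·79 = 2.776439 + 0.037481·79 = 5.737415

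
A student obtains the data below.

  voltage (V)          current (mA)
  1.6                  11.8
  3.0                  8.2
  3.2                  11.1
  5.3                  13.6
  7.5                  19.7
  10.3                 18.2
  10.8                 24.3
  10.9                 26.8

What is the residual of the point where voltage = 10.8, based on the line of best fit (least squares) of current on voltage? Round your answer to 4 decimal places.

n = 8, Σx = 52.6, Σy = 133.7, Σxy = 1040.85, Σx² = 447.68
Sxx = Σx² − (Σx)²/n = 447.68 − 345.845 = 101.835
Sxy = Σxy − (Σx)(Σy)/n = 1040.85 − 879.0775 = 161.7725
b = Sxy/Sxx = 161.7725/101.835 = 1.588575
a = ȳ − b·x̄ = 16.7125 − 1.588575·6.575 = 6.267622
ŷ(10.8) = 6.267622 + 1.588575·10.8 = 23.424228
residual = y − ŷ = 24.3 − 23.424228 = 0.875772

0.8758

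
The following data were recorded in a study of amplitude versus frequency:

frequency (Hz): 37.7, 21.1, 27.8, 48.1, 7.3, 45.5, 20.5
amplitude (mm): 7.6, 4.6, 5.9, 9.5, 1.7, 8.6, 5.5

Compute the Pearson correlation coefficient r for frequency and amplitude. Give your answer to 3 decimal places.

0.984

n = 7, Σx = 208, Σy = 43.4, Σxy = 1521.01, Σx² = 7496.74, Σy² = 311.08
Sxx = Σx² − (Σx)²/n = 7496.74 − 6180.571429 = 1316.168571
Sxy = Σxy − (Σx)(Σy)/n = 1521.01 − 1289.6 = 231.41
Syy = Σy² − (Σy)²/n = 311.08 − 269.08 = 42
r = Sxy/√(Sxx·Syy) = 231.41/√(55279.08) = 231.41/235.115036 = 0.984242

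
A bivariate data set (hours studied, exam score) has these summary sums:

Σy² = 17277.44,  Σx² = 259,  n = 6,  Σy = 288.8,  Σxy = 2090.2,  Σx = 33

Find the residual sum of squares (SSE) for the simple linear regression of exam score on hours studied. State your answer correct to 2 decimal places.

Sxx = Σx² − (Σx)²/n = 259 − 181.5 = 77.5
Sxy = Σxy − (Σx)(Σy)/n = 2090.2 − 1588.4 = 501.8
Syy = Σy² − (Σy)²/n = 17277.44 − 13900.906667 = 3376.533333
b = Sxy/Sxx = 501.8/77.5 = 6.474839
SSE = Syy − b·Sxy = 3376.533333 − 6.474839·501.8 = 127.459269

127.46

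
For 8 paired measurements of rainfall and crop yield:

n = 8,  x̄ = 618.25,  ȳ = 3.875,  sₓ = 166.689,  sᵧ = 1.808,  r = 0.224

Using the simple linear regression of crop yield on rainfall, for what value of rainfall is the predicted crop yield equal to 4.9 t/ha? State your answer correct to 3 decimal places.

b = r · sᵧ/sₓ = 0.224 · 1.808/166.689 = 0.002430
a = ȳ − b·x̄ = 3.875 − 0.002430·618.25 = 2.372883
Set a + b·x = 4.9: x = (4.9 − 2.372883) / 0.002430 = 1040.125556

1040.126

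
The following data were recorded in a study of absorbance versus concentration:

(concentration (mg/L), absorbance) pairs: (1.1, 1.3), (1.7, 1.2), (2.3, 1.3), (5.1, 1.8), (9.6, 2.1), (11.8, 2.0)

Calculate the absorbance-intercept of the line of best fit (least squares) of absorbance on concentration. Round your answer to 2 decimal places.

n = 6, Σx = 31.6, Σy = 9.7, Σxy = 59.4, Σx² = 266.8
Sxx = Σx² − (Σx)²/n = 266.8 − 166.426667 = 100.373333
Sxy = Σxy − (Σx)(Σy)/n = 59.4 − 51.086667 = 8.313333
b = Sxy/Sxx = 8.313333/100.373333 = 0.082824
a = ȳ − b·x̄ = 1.616667 − 0.082824·5.266667 = 1.180460

1.18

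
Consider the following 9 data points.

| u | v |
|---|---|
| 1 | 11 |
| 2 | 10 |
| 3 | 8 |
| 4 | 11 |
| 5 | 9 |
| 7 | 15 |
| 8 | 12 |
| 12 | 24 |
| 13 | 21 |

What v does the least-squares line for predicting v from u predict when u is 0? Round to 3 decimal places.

n = 9, Σx = 55, Σy = 121, Σxy = 906, Σx² = 481
Sxx = Σx² − (Σx)²/n = 481 − 336.111111 = 144.888889
Sxy = Σxy − (Σx)(Σy)/n = 906 − 739.444444 = 166.555556
b = Sxy/Sxx = 166.555556/144.888889 = 1.149540
a = ȳ − b·x̄ = 13.444444 − 1.149540·6.111111 = 6.419479
ŷ(0) = a + b·0 = 6.419479 + 1.149540·0 = 6.419479

6.419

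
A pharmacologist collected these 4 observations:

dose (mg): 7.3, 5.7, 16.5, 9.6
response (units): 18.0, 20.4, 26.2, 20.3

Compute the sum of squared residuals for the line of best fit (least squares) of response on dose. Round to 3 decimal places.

6.952

n = 4, Σx = 39.1, Σy = 84.9, Σxy = 874.86, Σx² = 450.19, Σy² = 1838.69
Sxx = Σx² − (Σx)²/n = 450.19 − 382.2025 = 67.9875
Sxy = Σxy − (Σx)(Σy)/n = 874.86 − 829.8975 = 44.9625
Syy = Σy² − (Σy)²/n = 1838.69 − 1802.0025 = 36.6875
b = Sxy/Sxx = 44.9625/67.9875 = 0.661335
SSE = Syy − b·Sxy = 36.6875 − 0.661335·44.9625 = 6.952234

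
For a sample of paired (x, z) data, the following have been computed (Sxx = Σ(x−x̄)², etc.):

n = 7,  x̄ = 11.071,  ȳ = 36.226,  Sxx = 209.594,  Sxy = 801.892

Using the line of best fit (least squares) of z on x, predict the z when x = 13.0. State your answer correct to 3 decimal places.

43.606

b = Sxy/Sxx = 801.892/209.594 = 3.825930
a = ȳ − b·x̄ = 36.226 − 3.825930·11.071 = -6.130872
ŷ(13.0) = a + b·13.0 = -6.130872 + 3.825930·13 = 43.606219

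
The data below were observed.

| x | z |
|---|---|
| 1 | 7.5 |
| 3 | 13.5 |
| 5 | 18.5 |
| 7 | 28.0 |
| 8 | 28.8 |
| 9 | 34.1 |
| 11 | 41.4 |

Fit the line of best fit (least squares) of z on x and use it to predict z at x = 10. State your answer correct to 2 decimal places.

37.15

n = 7, Σx = 44, Σy = 171.8, Σxy = 1329.2, Σx² = 350
Sxx = Σx² − (Σx)²/n = 350 − 276.571429 = 73.428571
Sxy = Σxy − (Σx)(Σy)/n = 1329.2 − 1079.885714 = 249.314286
b = Sxy/Sxx = 249.314286/73.428571 = 3.395331
a = ȳ − b·x̄ = 24.542857 − 3.395331·6.285714 = 3.200778
ŷ(10) = a + b·10 = 3.200778 + 3.395331·10 = 37.154086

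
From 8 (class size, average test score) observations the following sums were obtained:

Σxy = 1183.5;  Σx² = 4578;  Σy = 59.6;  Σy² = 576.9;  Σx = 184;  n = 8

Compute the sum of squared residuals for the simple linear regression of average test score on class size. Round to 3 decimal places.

31.489

Sxx = Σx² − (Σx)²/n = 4578 − 4232 = 346
Sxy = Σxy − (Σx)(Σy)/n = 1183.5 − 1370.8 = -187.3
Syy = Σy² − (Σy)²/n = 576.9 − 444.02 = 132.88
b = Sxy/Sxx = -187.3/346 = -0.541329
SSE = Syy − b·Sxy = 132.88 − (-0.541329)·(-187.3) = 31.488988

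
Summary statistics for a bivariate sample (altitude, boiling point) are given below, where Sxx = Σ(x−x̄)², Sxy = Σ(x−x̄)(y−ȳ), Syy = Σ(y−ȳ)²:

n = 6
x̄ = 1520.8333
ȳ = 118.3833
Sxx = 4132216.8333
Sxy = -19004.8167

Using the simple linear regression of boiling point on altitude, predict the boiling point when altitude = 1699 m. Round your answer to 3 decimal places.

b = Sxy/Sxx = -19004.8167/4132216.8333 = -0.004599
a = ȳ − b·x̄ = 118.3833 − (-0.004599)·1520.8333 = 125.377889
ŷ(1699) = a + b·1699 = 125.377889 + (-0.004599)·1699 = 117.563879

117.564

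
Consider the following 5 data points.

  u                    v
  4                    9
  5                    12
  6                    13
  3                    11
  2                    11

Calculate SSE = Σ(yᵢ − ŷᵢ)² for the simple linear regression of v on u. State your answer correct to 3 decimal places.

6.300

n = 5, Σx = 20, Σy = 56, Σxy = 229, Σx² = 90, Σy² = 636
Sxx = Σx² − (Σx)²/n = 90 − 80 = 10
Sxy = Σxy − (Σx)(Σy)/n = 229 − 224 = 5
Syy = Σy² − (Σy)²/n = 636 − 627.2 = 8.8
b = Sxy/Sxx = 5/10 = 0.5
SSE = Syy − b·Sxy = 8.8 − 0.5·5 = 6.3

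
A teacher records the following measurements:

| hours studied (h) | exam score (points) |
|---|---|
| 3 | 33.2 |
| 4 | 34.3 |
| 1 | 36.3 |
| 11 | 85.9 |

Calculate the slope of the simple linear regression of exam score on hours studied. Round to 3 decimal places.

5.585

n = 4, Σx = 19, Σy = 189.7, Σxy = 1218, Σx² = 147
Sxx = Σx² − (Σx)²/n = 147 − 90.25 = 56.75
Sxy = Σxy − (Σx)(Σy)/n = 1218 − 901.075 = 316.925
b = Sxy/Sxx = 316.925/56.75 = 5.584581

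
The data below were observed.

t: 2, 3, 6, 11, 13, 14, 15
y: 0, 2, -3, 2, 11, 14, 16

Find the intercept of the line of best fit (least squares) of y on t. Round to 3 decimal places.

-4.719

n = 7, Σx = 64, Σy = 42, Σxy = 589, Σx² = 760
Sxx = Σx² − (Σx)²/n = 760 − 585.142857 = 174.857143
Sxy = Σxy − (Σx)(Σy)/n = 589 − 384 = 205
b = Sxy/Sxx = 205/174.857143 = 1.172386
a = ȳ − b·x̄ = 6 − 1.172386·9.142857 = -4.718954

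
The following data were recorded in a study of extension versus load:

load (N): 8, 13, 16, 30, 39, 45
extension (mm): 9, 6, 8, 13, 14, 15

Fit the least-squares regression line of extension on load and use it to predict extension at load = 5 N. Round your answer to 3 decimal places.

6.334

n = 6, Σx = 151, Σy = 65, Σxy = 1889, Σx² = 4935
Sxx = Σx² − (Σx)²/n = 4935 − 3800.166667 = 1134.833333
Sxy = Σxy − (Σx)(Σy)/n = 1889 − 1635.833333 = 253.166667
b = Sxy/Sxx = 253.166667/1134.833333 = 0.223087
a = ȳ − b·x̄ = 10.833333 − 0.223087·25.166667 = 5.218975
ŷ(5) = a + b·5 = 5.218975 + 0.223087·5 = 6.334410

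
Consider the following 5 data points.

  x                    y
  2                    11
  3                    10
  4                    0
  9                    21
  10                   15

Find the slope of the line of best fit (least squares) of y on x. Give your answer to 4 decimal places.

1.3496

n = 5, Σx = 28, Σy = 57, Σxy = 391, Σx² = 210
Sxx = Σx² − (Σx)²/n = 210 − 156.8 = 53.2
Sxy = Σxy − (Σx)(Σy)/n = 391 − 319.2 = 71.8
b = Sxy/Sxx = 71.8/53.2 = 1.349624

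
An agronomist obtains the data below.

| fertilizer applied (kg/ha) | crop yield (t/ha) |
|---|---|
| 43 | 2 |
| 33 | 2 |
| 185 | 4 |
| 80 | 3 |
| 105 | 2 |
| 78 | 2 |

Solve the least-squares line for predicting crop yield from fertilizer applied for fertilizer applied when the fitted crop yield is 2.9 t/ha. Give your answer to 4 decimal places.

119.0553

n = 6, Σx = 524, Σy = 15, Σxy = 1498, Σx² = 60672
Sxx = Σx² − (Σx)²/n = 60672 − 45762.666667 = 14909.333333
Sxy = Σxy − (Σx)(Σy)/n = 1498 − 1310 = 188
b = Sxy/Sxx = 188/14909.333333 = 0.012610
a = ȳ − b·x̄ = 2.5 − 0.012610·87.333333 = 1.398766
Set a + b·x = 2.9: x = (2.9 − 1.398766) / 0.012610 = 119.055319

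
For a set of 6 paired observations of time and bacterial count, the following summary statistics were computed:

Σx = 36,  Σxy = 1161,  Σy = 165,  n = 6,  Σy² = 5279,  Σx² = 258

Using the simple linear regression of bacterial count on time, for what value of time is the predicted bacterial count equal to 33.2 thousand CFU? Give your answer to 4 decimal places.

7.4000

Sxx = Σx² − (Σx)²/n = 258 − 216 = 42
Sxy = Σxy − (Σx)(Σy)/n = 1161 − 990 = 171
b = Sxy/Sxx = 171/42 = 4.071429
a = ȳ − b·x̄ = 27.5 − 4.071429·6 = 3.071429
Set a + b·x = 33.2: x = (33.2 − 3.071429) / 4.071429 = 7.4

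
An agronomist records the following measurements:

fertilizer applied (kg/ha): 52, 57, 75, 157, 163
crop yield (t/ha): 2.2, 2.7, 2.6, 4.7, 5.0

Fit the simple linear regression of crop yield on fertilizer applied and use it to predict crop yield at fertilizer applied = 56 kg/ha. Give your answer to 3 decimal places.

n = 5, Σx = 504, Σy = 17.2, Σxy = 2016.2, Σx² = 62796
Sxx = Σx² − (Σx)²/n = 62796 − 50803.2 = 11992.8
Sxy = Σxy − (Σx)(Σy)/n = 2016.2 − 1733.76 = 282.44
b = Sxy/Sxx = 282.44/11992.8 = 0.023551
a = ȳ − b·x̄ = 3.44 − 0.023551·100.8 = 1.066080
ŷ(56) = a + b·56 = 1.066080 + 0.023551·56 = 2.384924

2.385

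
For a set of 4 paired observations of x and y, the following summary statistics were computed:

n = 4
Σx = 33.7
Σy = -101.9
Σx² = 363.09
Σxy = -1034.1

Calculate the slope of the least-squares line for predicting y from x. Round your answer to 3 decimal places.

Sxx = Σx² − (Σx)²/n = 363.09 − 283.9225 = 79.1675
Sxy = Σxy − (Σx)(Σy)/n = -1034.1 − (-858.5075) = -175.5925
b = Sxy/Sxx = -175.5925/79.1675 = -2.217987

-2.218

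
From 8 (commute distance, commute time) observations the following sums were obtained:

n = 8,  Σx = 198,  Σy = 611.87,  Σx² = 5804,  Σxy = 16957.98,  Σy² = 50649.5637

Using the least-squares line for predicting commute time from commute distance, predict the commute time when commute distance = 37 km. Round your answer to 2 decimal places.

Sxx = Σx² − (Σx)²/n = 5804 − 4900.5 = 903.5
Sxy = Σxy − (Σx)(Σy)/n = 16957.98 − 15143.7825 = 1814.1975
b = Sxy/Sxx = 1814.1975/903.5 = 2.007966
a = ȳ − b·x̄ = 76.48375 − 2.007966·24.75 = 26.786586
ŷ(37) = a + b·37 = 26.786586 + 2.007966·37 = 101.081336

101.08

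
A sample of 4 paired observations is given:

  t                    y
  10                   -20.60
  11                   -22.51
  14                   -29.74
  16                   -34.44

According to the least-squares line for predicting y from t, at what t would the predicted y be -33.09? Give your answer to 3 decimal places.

n = 4, Σx = 51, Σy = -107.29, Σxy = -1421.01, Σx² = 673
Sxx = Σx² − (Σx)²/n = 673 − 650.25 = 22.75
Sxy = Σxy − (Σx)(Σy)/n = -1421.01 − (-1367.9475) = -53.0625
b = Sxy/Sxx = -53.0625/22.75 = -2.332418
a = ȳ − b·x̄ = -26.8225 − (-2.332418)·12.75 = 2.915824
Set a + b·x = -33.09: x = (-33.09 − 2.915824) / (-2.332418) = 15.437126

15.437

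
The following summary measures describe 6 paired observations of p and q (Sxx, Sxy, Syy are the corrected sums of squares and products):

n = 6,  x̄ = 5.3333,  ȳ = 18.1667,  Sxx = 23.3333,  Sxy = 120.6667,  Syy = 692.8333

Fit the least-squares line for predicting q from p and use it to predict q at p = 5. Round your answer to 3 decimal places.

16.443

b = Sxy/Sxx = 120.6667/23.3333 = 5.171437
a = ȳ − b·x̄ = 18.1667 − 5.171437·5.3333 = -9.414127
ŷ(5) = a + b·5 = -9.414127 + 5.171437·5 = 16.443060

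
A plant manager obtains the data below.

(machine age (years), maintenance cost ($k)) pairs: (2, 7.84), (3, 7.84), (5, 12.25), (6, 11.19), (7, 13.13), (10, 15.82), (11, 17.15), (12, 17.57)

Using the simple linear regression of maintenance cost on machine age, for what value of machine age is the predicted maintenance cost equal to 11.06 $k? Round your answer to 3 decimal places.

n = 8, Σx = 56, Σy = 102.79, Σxy = 817.19, Σx² = 488
Sxx = Σx² − (Σx)²/n = 488 − 392 = 96
Sxy = Σxy − (Σx)(Σy)/n = 817.19 − 719.53 = 97.66
b = Sxy/Sxx = 97.66/96 = 1.017292
a = ȳ − b·x̄ = 12.84875 − 1.017292·7 = 5.727708
Set a + b·x = 11.06: x = (11.06 − 5.727708) / 1.017292 = 5.241655

5.242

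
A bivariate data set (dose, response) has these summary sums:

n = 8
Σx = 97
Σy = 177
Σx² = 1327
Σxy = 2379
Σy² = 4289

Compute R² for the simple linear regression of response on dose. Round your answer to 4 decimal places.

Sxx = Σx² − (Σx)²/n = 1327 − 1176.125 = 150.875
Sxy = Σxy − (Σx)(Σy)/n = 2379 − 2146.125 = 232.875
Syy = Σy² − (Σy)²/n = 4289 − 3916.125 = 372.875
R² = Sxy²/(Sxx·Syy) = (232.875)²/(150.875·372.875) = 0.963974

0.9640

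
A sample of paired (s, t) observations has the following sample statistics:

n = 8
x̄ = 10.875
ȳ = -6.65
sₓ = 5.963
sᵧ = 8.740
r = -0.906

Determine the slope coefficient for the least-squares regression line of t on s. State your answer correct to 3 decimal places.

-1.328

b = r · sᵧ/sₓ = -0.906 · 8.74/5.963 = -1.327929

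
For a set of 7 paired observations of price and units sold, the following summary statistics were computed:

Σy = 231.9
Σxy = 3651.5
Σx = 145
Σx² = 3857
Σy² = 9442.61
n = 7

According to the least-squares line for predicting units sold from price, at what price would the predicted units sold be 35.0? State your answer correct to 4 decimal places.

19.3281

Sxx = Σx² − (Σx)²/n = 3857 − 3003.571429 = 853.428571
Sxy = Σxy − (Σx)(Σy)/n = 3651.5 − 4803.642857 = -1152.142857
b = Sxy/Sxx = -1152.142857/853.428571 = -1.350017
a = ȳ − b·x̄ = 33.128571 − (-1.350017)·20.714286 = 61.093204
Set a + b·x = 35.0: x = (35.0 − 61.093204) / (-1.350017) = 19.328060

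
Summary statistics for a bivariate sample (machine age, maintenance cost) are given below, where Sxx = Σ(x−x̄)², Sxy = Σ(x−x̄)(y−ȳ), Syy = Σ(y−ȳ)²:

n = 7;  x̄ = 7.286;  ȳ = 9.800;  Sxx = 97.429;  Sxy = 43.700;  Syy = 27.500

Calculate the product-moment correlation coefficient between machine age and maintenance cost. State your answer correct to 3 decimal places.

0.844

r = Sxy/√(Sxx·Syy) = 43.7/√(2679.2975) = 43.7/51.761931 = 0.844250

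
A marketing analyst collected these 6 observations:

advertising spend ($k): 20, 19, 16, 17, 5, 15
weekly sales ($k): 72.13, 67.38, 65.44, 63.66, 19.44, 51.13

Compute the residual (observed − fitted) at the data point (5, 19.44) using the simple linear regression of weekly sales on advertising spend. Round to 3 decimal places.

n = 6, Σx = 92, Σy = 339.18, Σxy = 5716.23, Σx² = 1556
Sxx = Σx² − (Σx)²/n = 1556 − 1410.666667 = 145.333333
Sxy = Σxy − (Σx)(Σy)/n = 5716.23 − 5200.76 = 515.47
b = Sxy/Sxx = 515.47/145.333333 = 3.546812
a = ȳ − b·x̄ = 56.53 − 3.546812·15.333333 = 2.145550
ŷ(5) = 2.145550 + 3.546812·5 = 19.879610
residual = y − ŷ = 19.44 − 19.879610 = -0.439610

-0.440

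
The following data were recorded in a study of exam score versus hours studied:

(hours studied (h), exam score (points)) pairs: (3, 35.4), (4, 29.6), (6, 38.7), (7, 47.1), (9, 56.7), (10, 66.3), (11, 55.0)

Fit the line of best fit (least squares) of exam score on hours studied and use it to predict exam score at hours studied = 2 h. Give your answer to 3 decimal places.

n = 7, Σx = 50, Σy = 328.8, Σxy = 2564.8, Σx² = 412
Sxx = Σx² − (Σx)²/n = 412 − 357.142857 = 54.857143
Sxy = Σxy − (Σx)(Σy)/n = 2564.8 − 2348.571429 = 216.228571
b = Sxy/Sxx = 216.228571/54.857143 = 3.941667
a = ȳ − b·x̄ = 46.971429 − 3.941667·7.142857 = 18.816667
ŷ(2) = a + b·2 = 18.816667 + 3.941667·2 = 26.7

26.700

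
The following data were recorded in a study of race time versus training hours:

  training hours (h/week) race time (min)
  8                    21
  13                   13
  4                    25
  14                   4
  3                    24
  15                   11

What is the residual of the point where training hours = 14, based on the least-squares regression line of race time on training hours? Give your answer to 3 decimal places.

n = 6, Σx = 57, Σy = 98, Σxy = 730, Σx² = 679
Sxx = Σx² − (Σx)²/n = 679 − 541.5 = 137.5
Sxy = Σxy − (Σx)(Σy)/n = 730 − 931 = -201
b = Sxy/Sxx = -201/137.5 = -1.461818
a = ȳ − b·x̄ = 16.333333 − (-1.461818)·9.5 = 30.220606
ŷ(14) = 30.220606 + (-1.461818)·14 = 9.755152
residual = y − ŷ = 4 − 9.755152 = -5.755152

-5.755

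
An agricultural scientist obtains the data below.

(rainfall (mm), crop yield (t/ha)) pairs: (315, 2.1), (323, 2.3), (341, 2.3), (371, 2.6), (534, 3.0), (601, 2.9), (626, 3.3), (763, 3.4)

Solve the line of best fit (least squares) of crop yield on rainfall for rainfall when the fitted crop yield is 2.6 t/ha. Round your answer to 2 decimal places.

434.06

n = 8, Σx = 3874, Σy = 21.9, Σxy = 11158.2, Σx² = 2077878
Sxx = Σx² − (Σx)²/n = 2077878 − 1875984.5 = 201893.5
Sxy = Σxy − (Σx)(Σy)/n = 11158.2 − 10605.075 = 553.125
b = Sxy/Sxx = 553.125/201893.5 = 0.002740
a = ȳ − b·x̄ = 2.7375 − 0.002740·484.25 = 1.410807
Set a + b·x = 2.6: x = (2.6 − 1.410807) / 0.002740 = 434.061785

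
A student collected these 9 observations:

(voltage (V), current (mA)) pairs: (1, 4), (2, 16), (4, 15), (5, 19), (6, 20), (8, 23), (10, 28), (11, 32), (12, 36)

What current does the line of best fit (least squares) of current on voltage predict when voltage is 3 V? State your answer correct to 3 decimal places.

13.036

n = 9, Σx = 59, Σy = 193, Σxy = 1559, Σx² = 511
Sxx = Σx² − (Σx)²/n = 511 − 386.777778 = 124.222222
Sxy = Σxy − (Σx)(Σy)/n = 1559 − 1265.222222 = 293.777778
b = Sxy/Sxx = 293.777778/124.222222 = 2.364937
a = ȳ − b·x̄ = 21.444444 − 2.364937·6.555556 = 5.940966
ŷ(3) = a + b·3 = 5.940966 + 2.364937·3 = 13.035778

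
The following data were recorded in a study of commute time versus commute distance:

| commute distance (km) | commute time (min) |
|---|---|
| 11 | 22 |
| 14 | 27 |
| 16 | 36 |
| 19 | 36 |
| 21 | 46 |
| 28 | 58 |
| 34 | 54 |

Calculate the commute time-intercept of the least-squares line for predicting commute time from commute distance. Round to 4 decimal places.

8.3915

n = 7, Σx = 143, Σy = 279, Σxy = 6306, Σx² = 3315
Sxx = Σx² − (Σx)²/n = 3315 − 2921.285714 = 393.714286
Sxy = Σxy − (Σx)(Σy)/n = 6306 − 5699.571429 = 606.428571
b = Sxy/Sxx = 606.428571/393.714286 = 1.540276
a = ȳ − b·x̄ = 39.857143 − 1.540276·20.428571 = 8.391509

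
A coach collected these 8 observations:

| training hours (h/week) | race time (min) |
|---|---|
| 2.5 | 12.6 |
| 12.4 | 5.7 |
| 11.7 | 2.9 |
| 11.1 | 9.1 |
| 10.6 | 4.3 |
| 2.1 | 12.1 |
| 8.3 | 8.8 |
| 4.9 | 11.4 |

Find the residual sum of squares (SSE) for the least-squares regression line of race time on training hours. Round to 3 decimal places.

22.867

n = 8, Σx = 63.6, Σy = 66.9, Σxy = 437.01, Σx² = 629.78, Σy² = 654.77
Sxx = Σx² − (Σx)²/n = 629.78 − 505.62 = 124.16
Sxy = Σxy − (Σx)(Σy)/n = 437.01 − 531.855 = -94.845
Syy = Σy² − (Σy)²/n = 654.77 − 559.45125 = 95.31875
b = Sxy/Sxx = -94.845/124.16 = -0.763893
SSE = Syy − b·Sxy = 95.31875 − (-0.763893)·(-94.845) = 22.867284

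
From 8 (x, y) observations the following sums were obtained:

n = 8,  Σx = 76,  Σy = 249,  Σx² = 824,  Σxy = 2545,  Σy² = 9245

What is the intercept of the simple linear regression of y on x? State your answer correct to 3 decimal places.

Sxx = Σx² − (Σx)²/n = 824 − 722 = 102
Sxy = Σxy − (Σx)(Σy)/n = 2545 − 2365.5 = 179.5
b = Sxy/Sxx = 179.5/102 = 1.759804
a = ȳ − b·x̄ = 31.125 − 1.759804·9.5 = 14.406863

14.407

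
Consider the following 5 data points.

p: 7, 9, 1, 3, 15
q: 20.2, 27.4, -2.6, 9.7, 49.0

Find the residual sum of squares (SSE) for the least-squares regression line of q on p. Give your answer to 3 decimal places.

n = 5, Σx = 35, Σy = 103.7, Σxy = 1149.5, Σx² = 365, Σy² = 3660.65
Sxx = Σx² − (Σx)²/n = 365 − 245 = 120
Sxy = Σxy − (Σx)(Σy)/n = 1149.5 − 725.9 = 423.6
Syy = Σy² − (Σy)²/n = 3660.65 − 2150.738 = 1509.912
b = Sxy/Sxx = 423.6/120 = 3.53
SSE = Syy − b·Sxy = 1509.912 − 3.53·423.6 = 14.604

14.604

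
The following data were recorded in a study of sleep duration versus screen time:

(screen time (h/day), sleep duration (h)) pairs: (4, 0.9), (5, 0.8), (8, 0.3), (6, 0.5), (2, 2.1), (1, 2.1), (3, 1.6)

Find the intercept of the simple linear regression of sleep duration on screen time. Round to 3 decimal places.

n = 7, Σx = 29, Σy = 8.3, Σxy = 24.1, Σx² = 155
Sxx = Σx² − (Σx)²/n = 155 − 120.142857 = 34.857143
Sxy = Σxy − (Σx)(Σy)/n = 24.1 − 34.385714 = -10.285714
b = Sxy/Sxx = -10.285714/34.857143 = -0.295082
a = ȳ − b·x̄ = 1.185714 − (-0.295082)·4.142857 = 2.408197

2.408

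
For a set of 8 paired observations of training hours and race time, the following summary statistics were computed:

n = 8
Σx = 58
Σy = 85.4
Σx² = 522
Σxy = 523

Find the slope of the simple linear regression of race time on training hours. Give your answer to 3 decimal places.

-0.947

Sxx = Σx² − (Σx)²/n = 522 − 420.5 = 101.5
Sxy = Σxy − (Σx)(Σy)/n = 523 − 619.15 = -96.15
b = Sxy/Sxx = -96.15/101.5 = -0.947291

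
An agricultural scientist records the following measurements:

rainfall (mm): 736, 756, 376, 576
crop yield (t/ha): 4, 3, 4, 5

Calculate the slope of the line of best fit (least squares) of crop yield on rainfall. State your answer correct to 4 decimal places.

n = 4, Σx = 2444, Σy = 16, Σxy = 9596, Σx² = 1586384
Sxx = Σx² − (Σx)²/n = 1586384 − 1493284 = 93100
Sxy = Σxy − (Σx)(Σy)/n = 9596 − 9776 = -180
b = Sxy/Sxx = -180/93100 = -0.001933

-0.0019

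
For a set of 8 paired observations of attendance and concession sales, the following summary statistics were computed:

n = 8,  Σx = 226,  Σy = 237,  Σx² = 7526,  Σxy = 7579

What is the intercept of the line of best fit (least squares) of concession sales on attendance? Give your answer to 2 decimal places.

Sxx = Σx² − (Σx)²/n = 7526 − 6384.5 = 1141.5
Sxy = Σxy − (Σx)(Σy)/n = 7579 − 6695.25 = 883.75
b = Sxy/Sxx = 883.75/1141.5 = 0.774201
a = ȳ − b·x̄ = 29.625 − 0.774201·28.25 = 7.753833

7.75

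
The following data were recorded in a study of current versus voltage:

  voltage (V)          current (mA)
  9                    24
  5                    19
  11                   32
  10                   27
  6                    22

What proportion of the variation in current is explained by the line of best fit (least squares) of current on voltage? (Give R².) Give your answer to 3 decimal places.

0.877

n = 5, Σx = 41, Σy = 124, Σxy = 1065, Σx² = 363, Σy² = 3174
Sxx = Σx² − (Σx)²/n = 363 − 336.2 = 26.8
Sxy = Σxy − (Σx)(Σy)/n = 1065 − 1016.8 = 48.2
Syy = Σy² − (Σy)²/n = 3174 − 3075.2 = 98.8
R² = Sxy²/(Sxx·Syy) = (48.2)²/(26.8·98.8) = 0.877410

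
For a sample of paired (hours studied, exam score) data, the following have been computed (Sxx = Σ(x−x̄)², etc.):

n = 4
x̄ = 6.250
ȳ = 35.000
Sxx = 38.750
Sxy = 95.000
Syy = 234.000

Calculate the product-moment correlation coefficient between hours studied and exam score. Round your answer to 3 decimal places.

r = Sxy/√(Sxx·Syy) = 95/√(9067.5) = 95/95.223421 = 0.997654

0.998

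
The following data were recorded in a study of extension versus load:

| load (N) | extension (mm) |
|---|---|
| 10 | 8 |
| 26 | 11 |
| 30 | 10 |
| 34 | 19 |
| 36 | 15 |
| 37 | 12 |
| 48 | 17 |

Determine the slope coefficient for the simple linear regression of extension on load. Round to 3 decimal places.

n = 7, Σx = 221, Σy = 92, Σxy = 3112, Σx² = 7801
Sxx = Σx² − (Σx)²/n = 7801 − 6977.285714 = 823.714286
Sxy = Σxy − (Σx)(Σy)/n = 3112 − 2904.571429 = 207.428571
b = Sxy/Sxx = 207.428571/823.714286 = 0.251821

0.252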